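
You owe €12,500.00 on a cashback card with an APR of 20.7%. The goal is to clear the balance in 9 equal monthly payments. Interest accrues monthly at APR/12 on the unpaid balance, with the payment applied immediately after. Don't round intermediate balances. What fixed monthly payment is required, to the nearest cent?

Monthly rate r = 20.7%/12 = 1.725% = 0.01725.
Level-payment amortization: P = B₀·r / (1 − (1+r)^(−n)) = 12500.00·0.01725 / (1 − 1.01725^(−9)).
Denominator 1 − (1+r)^(−9) = 0.142664685.
P = 215.625 / 0.142664685 ≈ 1511.41.

€1,511.41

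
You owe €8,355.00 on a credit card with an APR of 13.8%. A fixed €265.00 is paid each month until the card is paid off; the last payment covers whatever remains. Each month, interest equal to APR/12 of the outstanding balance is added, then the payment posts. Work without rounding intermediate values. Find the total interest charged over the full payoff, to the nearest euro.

Monthly rate r = 13.8%/12 = 1.15% = 0.0115.
Payoff takes n = ⌈−ln(1 − rB₀/P)/ln(1+r)⌉ = ⌈39.383⌉ = 40 payments; the last is €101.84.
Total paid = 39·€265.00 + €101.84 = €10,436.84.
Total interest = total paid − principal = €10,436.84 − €8,355.00 = €2,081.84.

€2,082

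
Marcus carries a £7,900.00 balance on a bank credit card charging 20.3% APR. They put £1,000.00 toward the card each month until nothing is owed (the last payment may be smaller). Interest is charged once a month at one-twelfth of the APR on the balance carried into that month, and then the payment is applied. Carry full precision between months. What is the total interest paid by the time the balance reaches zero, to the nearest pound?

£654

Monthly rate r = 20.3%/12 = 1.69167% = 0.0169167.
Payoff takes n = ⌈−ln(1 − rB₀/P)/ln(1+r)⌉ = ⌈8.552⌉ = 9 payments; the last is £553.80.
Total paid = 8·£1,000.00 + £553.80 = £8,553.80.
Total interest = total paid − principal = £8,553.80 − £7,900.00 = £653.80.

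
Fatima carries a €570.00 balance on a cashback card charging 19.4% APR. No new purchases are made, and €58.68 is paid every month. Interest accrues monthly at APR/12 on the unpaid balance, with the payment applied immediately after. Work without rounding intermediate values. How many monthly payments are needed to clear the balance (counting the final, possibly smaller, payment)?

Monthly rate r = 19.4%/12 = 1.61667% = 0.0161667.
Recurrence: B ← B·(1+r) − €58.68.
Month 1: interest €9.21; balance after payment €520.54.
Month 2: interest €8.42; balance after payment €470.27.
Closed form: n = −ln(1 − rB₀/P)/ln(1+r) = −ln(0.84296)/ln(1.01617) ≈ 10.652, so the balance reaches zero during payment 11.

11 months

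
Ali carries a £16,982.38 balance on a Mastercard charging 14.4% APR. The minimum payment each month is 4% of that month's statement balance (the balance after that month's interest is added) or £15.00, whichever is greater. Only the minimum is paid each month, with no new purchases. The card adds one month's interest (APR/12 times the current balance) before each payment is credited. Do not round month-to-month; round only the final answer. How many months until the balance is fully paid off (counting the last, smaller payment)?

162 months

Monthly rate r = 14.4%/12 = 1.2% = 0.012.
While 4% of the post-interest balance exceeds £15.00, each month B ← (B·(1+r))·(1 − 0.04), i.e. B shrinks by the factor (1+r)·0.96 = 0.97152.
This holds for months 1–133. Entering month 134 the balance is £363.98; 4% of the post-interest balance is now below £15.00, so the flat £15.00 minimum applies from here.
From month 134 a fixed £15.00 at rate r clears £363.98 in 29 more payments. Total: 133 + 29 = 162 months.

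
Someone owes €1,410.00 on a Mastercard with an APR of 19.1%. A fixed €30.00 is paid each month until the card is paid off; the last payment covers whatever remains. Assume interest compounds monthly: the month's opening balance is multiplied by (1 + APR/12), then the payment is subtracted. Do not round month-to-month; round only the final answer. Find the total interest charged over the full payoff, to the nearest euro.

Monthly rate r = 19.1%/12 = 1.59167% = 0.0159167.
Payoff takes n = ⌈−ln(1 − rB₀/P)/ln(1+r)⌉ = ⌈87.305⌉ = 88 payments; the last is €9.19.
Total paid = 87·€30.00 + €9.19 = €2,619.19.
Total interest = total paid − principal = €2,619.19 − €1,410.00 = €1,209.19.

€1,209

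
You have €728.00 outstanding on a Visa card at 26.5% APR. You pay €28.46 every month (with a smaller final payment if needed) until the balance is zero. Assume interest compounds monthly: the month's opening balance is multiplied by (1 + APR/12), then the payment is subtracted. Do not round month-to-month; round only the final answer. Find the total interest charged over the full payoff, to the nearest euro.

Monthly rate r = 26.5%/12 = 2.20833% = 0.0220833.
Payoff takes n = ⌈−ln(1 − rB₀/P)/ln(1+r)⌉ = ⌈38.097⌉ = 39 payments; the last is €2.78.
Total paid = 38·€28.46 + €2.78 = €1,084.26.
Total interest = total paid − principal = €1,084.26 − €728.00 = €356.26.

€356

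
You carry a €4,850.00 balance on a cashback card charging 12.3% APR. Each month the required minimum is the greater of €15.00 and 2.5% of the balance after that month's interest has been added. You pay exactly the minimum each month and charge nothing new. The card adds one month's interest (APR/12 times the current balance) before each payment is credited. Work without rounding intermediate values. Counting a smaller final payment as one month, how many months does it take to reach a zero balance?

190 months

Monthly rate r = 12.3%/12 = 1.025% = 0.01025.
While 2.5% of the post-interest balance exceeds €15.00, each month B ← (B·(1+r))·(1 − 0.025), i.e. B shrinks by the factor (1+r)·0.975 = 0.98499.
This holds for months 1–139. Entering month 140 the balance is €592.92; 2.5% of the post-interest balance is now below €15.00, so the flat €15.00 minimum applies from here.
From month 140 a fixed €15.00 at rate r clears €592.92 in 51 more payments. Total: 139 + 51 = 190 months.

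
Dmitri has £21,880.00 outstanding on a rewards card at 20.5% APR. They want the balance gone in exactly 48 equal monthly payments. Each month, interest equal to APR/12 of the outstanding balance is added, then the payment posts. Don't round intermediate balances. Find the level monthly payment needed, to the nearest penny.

Monthly rate r = 20.5%/12 = 1.70833% = 0.0170833.
Level-payment amortization: P = B₀·r / (1 − (1+r)^(−n)) = 21880.00·0.0170833 / (1 − 1.01708^(−48)).
Denominator 1 − (1+r)^(−48) = 0.556507592.
P = 373.783 / 0.556507592 ≈ 671.66.

£671.66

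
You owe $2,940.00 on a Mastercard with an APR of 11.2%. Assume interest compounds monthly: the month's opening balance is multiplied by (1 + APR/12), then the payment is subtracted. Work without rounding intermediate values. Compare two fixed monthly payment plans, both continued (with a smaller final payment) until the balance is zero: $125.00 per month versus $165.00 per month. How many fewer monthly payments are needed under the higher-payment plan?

Monthly rate r = 11.2%/12 = 0.933333% = 0.00933333.
At $125.00/mo: n = ⌈−ln(1 − rB₀/P)/ln(1+r)⌉ = 27 payments (last $84.96); total interest = total paid − $2,940.00 = $394.96.
At $165.00/mo: 20 payments (last $95.64); total interest $290.64.
Payments saved = 27 − 20 = 7.

7 fewer payments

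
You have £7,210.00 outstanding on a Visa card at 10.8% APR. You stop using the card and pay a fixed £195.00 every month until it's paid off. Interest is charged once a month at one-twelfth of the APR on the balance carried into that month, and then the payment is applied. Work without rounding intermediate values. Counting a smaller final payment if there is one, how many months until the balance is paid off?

46 months

Monthly rate r = 10.8%/12 = 0.9% = 0.009.
Recurrence: B ← B·(1+r) − £195.00.
Month 1: interest £64.89; balance after payment £7,079.89.
Month 2: interest £63.72; balance after payment £6,948.61.
Closed form: n = −ln(1 − rB₀/P)/ln(1+r) = −ln(0.66723)/ln(1.009) ≈ 45.160, so the balance reaches zero during payment 46.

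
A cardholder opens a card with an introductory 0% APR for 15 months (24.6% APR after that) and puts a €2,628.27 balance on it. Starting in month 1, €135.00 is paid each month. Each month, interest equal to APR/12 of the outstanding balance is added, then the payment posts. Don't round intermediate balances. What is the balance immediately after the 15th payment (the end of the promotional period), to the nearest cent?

€603.27

Promo months 1–15 at r₀ = 0%/12 = 0; months 16+ at r₁ = 24.6%/12 = 0.0205.
After month 15 (no interest yet): B = €2,628.27 − 15·€135.00 = €603.27.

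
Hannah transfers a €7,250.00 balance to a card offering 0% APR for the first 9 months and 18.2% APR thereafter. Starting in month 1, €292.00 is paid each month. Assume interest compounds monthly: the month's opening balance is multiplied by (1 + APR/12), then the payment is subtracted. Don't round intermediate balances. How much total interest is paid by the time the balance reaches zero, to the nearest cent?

Promo months 1–9 at r₀ = 0%/12 = 0; months 10+ at r₁ = 18.2%/12 = 0.0151667.
After month 9 (no interest yet): B = €7,250.00 − 9·€292.00 = €4,622.00.
Then at r₁ with €292.00/mo: n₂ = −ln(1 − r₁·B/P)/ln(1+r₁) ≈ 18.24 → 19 more payments.
Total paid = 27·€292.00 + €69.81 = €7,953.81; interest = €7,953.81 − €7,250.00 = €703.81.

€703.81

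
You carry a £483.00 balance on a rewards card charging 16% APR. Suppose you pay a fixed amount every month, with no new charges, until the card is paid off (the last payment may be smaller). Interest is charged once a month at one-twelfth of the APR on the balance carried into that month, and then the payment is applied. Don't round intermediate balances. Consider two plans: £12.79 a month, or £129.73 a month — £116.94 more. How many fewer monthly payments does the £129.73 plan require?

Monthly rate r = 16%/12 = 1.33333% = 0.0133333.
At £12.79/mo: n = ⌈−ln(1 − rB₀/P)/ln(1+r)⌉ = 53 payments (last £11.07); total interest = total paid − £483.00 = £193.15.
At £129.73/mo: 4 payments (last £109.62); total interest £15.81.
Payments saved = 53 − 4 = 49.

49 fewer payments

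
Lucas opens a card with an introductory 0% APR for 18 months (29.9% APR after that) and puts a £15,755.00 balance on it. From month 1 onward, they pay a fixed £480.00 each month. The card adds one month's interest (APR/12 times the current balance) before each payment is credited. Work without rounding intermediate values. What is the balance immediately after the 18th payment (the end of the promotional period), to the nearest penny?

£7,115.00

Promo months 1–18 at r₀ = 0%/12 = 0; months 19+ at r₁ = 29.9%/12 = 0.0249167.
After month 18 (no interest yet): B = £15,755.00 − 18·£480.00 = £7,115.00.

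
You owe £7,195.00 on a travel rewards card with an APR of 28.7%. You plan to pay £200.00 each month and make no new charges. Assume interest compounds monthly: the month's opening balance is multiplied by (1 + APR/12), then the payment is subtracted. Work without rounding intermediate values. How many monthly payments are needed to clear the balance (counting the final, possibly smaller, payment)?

84 months

Monthly rate r = 28.7%/12 = 2.39167% = 0.0239167.
Recurrence: B ← B·(1+r) − £200.00.
Month 1: interest £172.08; balance after payment £7,167.08.
Month 2: interest £171.41; balance after payment £7,138.49.
Closed form: n = −ln(1 − rB₀/P)/ln(1+r) = −ln(0.1396)/ln(1.02392) ≈ 83.308, so the balance reaches zero during payment 84.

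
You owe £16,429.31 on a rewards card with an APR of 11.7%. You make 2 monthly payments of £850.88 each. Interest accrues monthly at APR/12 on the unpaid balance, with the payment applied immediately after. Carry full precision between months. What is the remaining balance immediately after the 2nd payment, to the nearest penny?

£15,041.19

Monthly rate r = 11.7%/12 = 0.975% = 0.00975.
Each month: B ← B·(1+r) − £850.88.
Month 1: interest £160.19; balance after payment £15,738.62.
Month 2: interest £153.45; balance after payment £15,041.19.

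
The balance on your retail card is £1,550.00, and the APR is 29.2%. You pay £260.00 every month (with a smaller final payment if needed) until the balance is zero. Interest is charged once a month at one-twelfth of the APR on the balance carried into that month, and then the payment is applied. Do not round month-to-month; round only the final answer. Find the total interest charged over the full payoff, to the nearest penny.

£145.71

Monthly rate r = 29.2%/12 = 2.43333% = 0.0243333.
Payoff takes n = ⌈−ln(1 − rB₀/P)/ln(1+r)⌉ = ⌈6.519⌉ = 7 payments; the last is £135.71.
Total paid = 6·£260.00 + £135.71 = £1,695.71.
Total interest = total paid − principal = £1,695.71 − £1,550.00 = £145.71.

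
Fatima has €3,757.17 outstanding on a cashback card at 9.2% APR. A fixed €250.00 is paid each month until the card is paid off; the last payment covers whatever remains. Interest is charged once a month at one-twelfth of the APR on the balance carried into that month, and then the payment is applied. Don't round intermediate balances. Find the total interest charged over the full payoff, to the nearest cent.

Monthly rate r = 9.2%/12 = 0.766667% = 0.00766667.
Payoff takes n = ⌈−ln(1 − rB₀/P)/ln(1+r)⌉ = ⌈16.028⌉ = 17 payments; the last is €7.14.
Total paid = 16·€250.00 + €7.14 = €4,007.14.
Total interest = total paid − principal = €4,007.14 − €3,757.17 = €249.97.

€249.97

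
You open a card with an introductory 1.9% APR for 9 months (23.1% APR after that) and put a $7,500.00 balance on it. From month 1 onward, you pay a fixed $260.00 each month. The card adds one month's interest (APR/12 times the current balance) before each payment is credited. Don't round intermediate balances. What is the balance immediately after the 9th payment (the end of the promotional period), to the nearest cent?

Promo months 1–9 at r₀ = 1.9%/12 = 0.00158333; months 10+ at r₁ = 23.1%/12 = 0.01925.
After month 9: iterate B ← B·(1+r₀) − $260.00 for 9 months → $5,252.68.

$5,252.68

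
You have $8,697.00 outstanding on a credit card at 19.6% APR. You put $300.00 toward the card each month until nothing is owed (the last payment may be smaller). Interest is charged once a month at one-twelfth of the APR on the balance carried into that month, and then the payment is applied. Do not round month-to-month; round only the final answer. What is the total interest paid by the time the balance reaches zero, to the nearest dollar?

Monthly rate r = 19.6%/12 = 1.63333% = 0.0163333.
Payoff takes n = ⌈−ln(1 − rB₀/P)/ln(1+r)⌉ = ⌈39.596⌉ = 40 payments; the last is $179.39.
Total paid = 39·$300.00 + $179.39 = $11,879.39.
Total interest = total paid − principal = $11,879.39 − $8,697.00 = $3,182.39.

$3,182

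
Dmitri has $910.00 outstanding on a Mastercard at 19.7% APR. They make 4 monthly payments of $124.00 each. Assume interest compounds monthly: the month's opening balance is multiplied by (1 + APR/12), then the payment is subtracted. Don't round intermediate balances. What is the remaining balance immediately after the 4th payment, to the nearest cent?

Monthly rate r = 19.7%/12 = 1.64167% = 0.0164167.
Each month: B ← B·(1+r) − $124.00.
Month 1: interest $14.94; balance after payment $800.94.
Month 2: interest $13.15; balance after payment $690.09.
Month 3: interest $11.33; balance after payment $577.42.
Month 4: interest $9.48; balance after payment $462.90.

$462.90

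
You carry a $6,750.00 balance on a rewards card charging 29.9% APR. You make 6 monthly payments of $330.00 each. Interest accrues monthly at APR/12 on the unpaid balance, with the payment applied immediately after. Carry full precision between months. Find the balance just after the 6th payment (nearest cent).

$5,716.60

Monthly rate r = 29.9%/12 = 2.49167% = 0.0249167.
Each month: B ← B·(1+r) − $330.00.
Month 1: interest $168.19; balance after payment $6,588.19.
Month 2: interest $164.16; balance after payment $6,422.34.
Month 3: interest $160.02; balance after payment $6,252.37.
Month 4: interest $155.79; balance after payment $6,078.15.
Month 5: interest $151.45; balance after payment $5,899.60.
Month 6: interest $147.00; balance after payment $5,716.60.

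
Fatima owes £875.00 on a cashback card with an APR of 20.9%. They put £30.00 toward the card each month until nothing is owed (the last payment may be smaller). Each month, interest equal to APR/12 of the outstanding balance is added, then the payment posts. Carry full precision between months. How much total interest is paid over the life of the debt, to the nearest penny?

Monthly rate r = 20.9%/12 = 1.74167% = 0.0174167.
Payoff takes n = ⌈−ln(1 − rB₀/P)/ln(1+r)⌉ = ⌈41.076⌉ = 42 payments; the last is £2.30.
Total paid = 41·£30.00 + £2.30 = £1,232.30.
Total interest = total paid − principal = £1,232.30 − £875.00 = £357.30.

£357.30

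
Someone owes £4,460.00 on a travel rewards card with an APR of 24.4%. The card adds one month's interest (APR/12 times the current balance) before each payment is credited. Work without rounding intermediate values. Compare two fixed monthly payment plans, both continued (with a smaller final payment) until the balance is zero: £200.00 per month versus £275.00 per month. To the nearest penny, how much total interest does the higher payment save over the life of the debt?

Monthly rate r = 24.4%/12 = 2.03333% = 0.0203333.
At £200.00/mo: n = ⌈−ln(1 − rB₀/P)/ln(1+r)⌉ = 31 payments (last £2.19); total interest = total paid − £4,460.00 = £1,542.19.
At £275.00/mo: 20 payments (last £241.78); total interest £1,006.78.
Interest saved = £1,542.19 − £1,006.78 = £535.41.

£535.41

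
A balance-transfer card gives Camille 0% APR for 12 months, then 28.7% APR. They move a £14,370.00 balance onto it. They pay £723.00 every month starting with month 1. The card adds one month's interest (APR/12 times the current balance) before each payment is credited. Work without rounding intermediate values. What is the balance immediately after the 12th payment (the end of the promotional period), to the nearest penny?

Promo months 1–12 at r₀ = 0%/12 = 0; months 13+ at r₁ = 28.7%/12 = 0.0239167.
After month 12 (no interest yet): B = £14,370.00 − 12·£723.00 = £5,694.00.

£5,694.00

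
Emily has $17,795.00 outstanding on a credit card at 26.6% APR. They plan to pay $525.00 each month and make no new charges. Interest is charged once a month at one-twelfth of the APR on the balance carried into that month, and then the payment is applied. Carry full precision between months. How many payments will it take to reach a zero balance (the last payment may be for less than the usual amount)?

Monthly rate r = 26.6%/12 = 2.21667% = 0.0221667.
Recurrence: B ← B·(1+r) − $525.00.
Month 1: interest $394.46; balance after payment $17,664.46.
Month 2: interest $391.56; balance after payment $17,531.02.
Closed form: n = −ln(1 − rB₀/P)/ln(1+r) = −ln(0.24866)/ln(1.02217) ≈ 63.476, so the balance reaches zero during payment 64.

64 months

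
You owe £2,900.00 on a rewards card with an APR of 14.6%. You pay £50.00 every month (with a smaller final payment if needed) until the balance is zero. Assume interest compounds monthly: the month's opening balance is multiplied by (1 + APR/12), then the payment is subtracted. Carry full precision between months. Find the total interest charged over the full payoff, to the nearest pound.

£2,157

Monthly rate r = 14.6%/12 = 1.21667% = 0.0121667.
Payoff takes n = ⌈−ln(1 − rB₀/P)/ln(1+r)⌉ = ⌈101.134⌉ = 102 payments; the last is £6.75.
Total paid = 101·£50.00 + £6.75 = £5,056.75.
Total interest = total paid − principal = £5,056.75 − £2,900.00 = £2,156.75.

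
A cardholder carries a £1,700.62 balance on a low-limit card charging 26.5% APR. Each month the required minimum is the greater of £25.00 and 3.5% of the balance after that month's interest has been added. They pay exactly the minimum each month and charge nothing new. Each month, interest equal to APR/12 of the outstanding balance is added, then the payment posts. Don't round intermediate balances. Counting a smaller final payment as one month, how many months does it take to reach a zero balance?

109 months

Monthly rate r = 26.5%/12 = 2.20833% = 0.0220833.
While 3.5% of the post-interest balance exceeds £25.00, each month B ← (B·(1+r))·(1 − 0.035), i.e. B shrinks by the factor (1+r)·0.965 = 0.98631.
This holds for months 1–65. Entering month 66 the balance is £694.21; 3.5% of the post-interest balance is now below £25.00, so the flat £25.00 minimum applies from here.
From month 66 a fixed £25.00 at rate r clears £694.21 in 44 more payments. Total: 65 + 44 = 109 months.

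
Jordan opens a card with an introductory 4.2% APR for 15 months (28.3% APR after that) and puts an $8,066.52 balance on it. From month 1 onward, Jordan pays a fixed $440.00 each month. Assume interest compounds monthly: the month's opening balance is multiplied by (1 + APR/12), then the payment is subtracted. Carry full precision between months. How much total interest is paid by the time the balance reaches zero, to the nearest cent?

$378.24

Promo months 1–15 at r₀ = 4.2%/12 = 0.0035; months 16+ at r₁ = 28.3%/12 = 0.0235833.
After month 15: iterate B ← B·(1+r₀) − $440.00 for 15 months → $1,736.37.
Then at r₁ with $440.00/mo: n₂ = −ln(1 − r₁·B/P)/ln(1+r₁) ≈ 4.19 → 5 more payments.
Total paid = 19·$440.00 + $84.76 = $8,444.76; interest = $8,444.76 − $8,066.52 = $378.24.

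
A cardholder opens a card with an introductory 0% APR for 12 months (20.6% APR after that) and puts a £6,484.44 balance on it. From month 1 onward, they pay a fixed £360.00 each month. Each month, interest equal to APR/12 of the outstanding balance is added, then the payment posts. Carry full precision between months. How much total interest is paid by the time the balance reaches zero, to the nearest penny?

£140.32

Promo months 1–12 at r₀ = 0%/12 = 0; months 13+ at r₁ = 20.6%/12 = 0.0171667.
After month 12 (no interest yet): B = £6,484.44 − 12·£360.00 = £2,164.44.
Then at r₁ with £360.00/mo: n₂ = −ln(1 − r₁·B/P)/ln(1+r₁) ≈ 6.40 → 7 more payments.
Total paid = 18·£360.00 + £144.76 = £6,624.76; interest = £6,624.76 − £6,484.44 = £140.32.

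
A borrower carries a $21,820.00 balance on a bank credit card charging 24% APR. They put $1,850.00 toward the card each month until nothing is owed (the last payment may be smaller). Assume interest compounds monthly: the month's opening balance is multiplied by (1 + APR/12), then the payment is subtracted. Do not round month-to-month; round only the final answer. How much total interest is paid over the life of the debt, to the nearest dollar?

$3,319

Monthly rate r = 24%/12 = 2% = 0.02.
Payoff takes n = ⌈−ln(1 − rB₀/P)/ln(1+r)⌉ = ⌈13.586⌉ = 14 payments; the last is $1,089.24.
Total paid = 13·$1,850.00 + $1,089.24 = $25,139.24.
Total interest = total paid − principal = $25,139.24 − $21,820.00 = $3,319.24.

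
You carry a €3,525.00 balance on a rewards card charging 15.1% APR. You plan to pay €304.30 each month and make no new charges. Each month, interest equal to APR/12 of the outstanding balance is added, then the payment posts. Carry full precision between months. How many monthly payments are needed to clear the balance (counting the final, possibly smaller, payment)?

13 payments

Monthly rate r = 15.1%/12 = 1.25833% = 0.0125833.
Recurrence: B ← B·(1+r) − €304.30.
Month 1: interest €44.36; balance after payment €3,265.06.
Month 2: interest €41.09; balance after payment €3,001.84.
Closed form: n = −ln(1 − rB₀/P)/ln(1+r) = −ln(0.85424)/ln(1.01258) ≈ 12.599, so the balance reaches zero during payment 13.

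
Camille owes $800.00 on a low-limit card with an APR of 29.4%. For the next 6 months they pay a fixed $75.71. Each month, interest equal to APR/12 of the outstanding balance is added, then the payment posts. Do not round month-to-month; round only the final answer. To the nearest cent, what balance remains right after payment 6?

$442.03

Monthly rate r = 29.4%/12 = 2.45% = 0.0245.
Each month: B ← B·(1+r) − $75.71.
Month 1: interest $19.60; balance after payment $743.89.
Month 2: interest $18.23; balance after payment $686.41.
Month 3: interest $16.82; balance after payment $627.51.
Month 4: interest $15.37; balance after payment $567.18.
Month 5: interest $13.90; balance after payment $505.36.
Month 6: interest $12.38; balance after payment $442.03.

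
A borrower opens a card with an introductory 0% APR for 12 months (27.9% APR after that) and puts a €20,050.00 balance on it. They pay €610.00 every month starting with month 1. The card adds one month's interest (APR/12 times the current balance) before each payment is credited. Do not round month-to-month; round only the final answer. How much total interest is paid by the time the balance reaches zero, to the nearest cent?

€4,892.94

Promo months 1–12 at r₀ = 0%/12 = 0; months 13+ at r₁ = 27.9%/12 = 0.02325.
After month 12 (no interest yet): B = €20,050.00 − 12·€610.00 = €12,730.00.
Then at r₁ with €610.00/mo: n₂ = −ln(1 − r₁·B/P)/ln(1+r₁) ≈ 28.89 → 29 more payments.
Total paid = 40·€610.00 + €542.94 = €24,942.94; interest = €24,942.94 − €20,050.00 = €4,892.94.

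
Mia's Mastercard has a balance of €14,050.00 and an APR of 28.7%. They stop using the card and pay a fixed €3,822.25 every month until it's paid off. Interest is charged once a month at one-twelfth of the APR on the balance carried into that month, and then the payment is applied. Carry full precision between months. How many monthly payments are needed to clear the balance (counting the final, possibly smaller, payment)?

Monthly rate r = 28.7%/12 = 2.39167% = 0.0239167.
Recurrence: B ← B·(1+r) − €3,822.25.
Month 1: interest €336.03; balance after payment €10,563.78.
Month 2: interest €252.65; balance after payment €6,994.18.
Month 3: interest €167.28; balance after payment €3,339.21.
Month 4: interest €79.86; balance after payment €0.00.

4 months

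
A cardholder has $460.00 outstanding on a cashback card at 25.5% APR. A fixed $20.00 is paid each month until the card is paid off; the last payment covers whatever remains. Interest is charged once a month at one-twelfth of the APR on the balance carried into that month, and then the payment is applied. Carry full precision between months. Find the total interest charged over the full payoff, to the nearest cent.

Monthly rate r = 25.5%/12 = 2.125% = 0.02125.
Payoff takes n = ⌈−ln(1 − rB₀/P)/ln(1+r)⌉ = ⌈31.906⌉ = 32 payments; the last is $18.14.
Total paid = 31·$20.00 + $18.14 = $638.14.
Total interest = total paid − principal = $638.14 − $460.00 = $178.14.

$178.14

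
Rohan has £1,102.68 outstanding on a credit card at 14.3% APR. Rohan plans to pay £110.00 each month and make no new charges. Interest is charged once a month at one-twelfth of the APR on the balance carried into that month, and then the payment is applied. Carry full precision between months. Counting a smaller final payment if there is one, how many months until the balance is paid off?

Monthly rate r = 14.3%/12 = 1.19167% = 0.0119167.
Recurrence: B ← B·(1+r) − £110.00.
Month 1: interest £13.14; balance after payment £1,005.82.
Month 2: interest £11.99; balance after payment £907.81.
Closed form: n = −ln(1 − rB₀/P)/ln(1+r) = −ln(0.88054)/ln(1.01192) ≈ 10.739, so the balance reaches zero during payment 11.

11 months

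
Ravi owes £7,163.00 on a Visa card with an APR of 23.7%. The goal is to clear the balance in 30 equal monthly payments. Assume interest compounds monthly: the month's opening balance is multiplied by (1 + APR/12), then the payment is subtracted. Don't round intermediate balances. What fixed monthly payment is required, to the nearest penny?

Monthly rate r = 23.7%/12 = 1.975% = 0.01975.
Level-payment amortization: P = B₀·r / (1 − (1+r)^(−n)) = 7163.00·0.01975 / (1 − 1.01975^(−30)).
Denominator 1 − (1+r)^(−30) = 0.443854304.
P = 141.469 / 0.443854304 ≈ 318.73.

£318.73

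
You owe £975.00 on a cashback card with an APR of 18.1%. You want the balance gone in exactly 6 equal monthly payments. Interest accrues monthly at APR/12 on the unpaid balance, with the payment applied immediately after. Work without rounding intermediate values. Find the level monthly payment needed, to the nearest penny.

Monthly rate r = 18.1%/12 = 1.50833% = 0.0150833.
Level-payment amortization: P = B₀·r / (1 − (1+r)^(−n)) = 975.00·0.0150833 / (1 − 1.01508^(−6)).
Denominator 1 − (1+r)^(−6) = 0.0859081914.
P = 14.7063 / 0.0859081914 ≈ 171.19.

£171.19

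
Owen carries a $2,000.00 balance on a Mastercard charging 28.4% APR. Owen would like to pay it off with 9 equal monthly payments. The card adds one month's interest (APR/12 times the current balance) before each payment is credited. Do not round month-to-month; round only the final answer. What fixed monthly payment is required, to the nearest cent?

$249.34

Monthly rate r = 28.4%/12 = 2.36667% = 0.0236667.
Level-payment amortization: P = B₀·r / (1 − (1+r)^(−n)) = 2000.00·0.0236667 / (1 − 1.02367^(−9)).
Denominator 1 − (1+r)^(−9) = 0.189835994.
P = 47.3333 / 0.189835994 ≈ 249.34.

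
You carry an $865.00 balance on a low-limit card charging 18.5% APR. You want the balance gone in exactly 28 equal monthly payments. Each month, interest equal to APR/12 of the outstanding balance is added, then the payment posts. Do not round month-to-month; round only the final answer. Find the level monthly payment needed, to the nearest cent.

$38.27

Monthly rate r = 18.5%/12 = 1.54167% = 0.0154167.
Level-payment amortization: P = B₀·r / (1 − (1+r)^(−n)) = 865.00·0.0154167 / (1 − 1.01542^(−28)).
Denominator 1 − (1+r)^(−28) = 0.348431694.
P = 13.3354 / 0.348431694 ≈ 38.27.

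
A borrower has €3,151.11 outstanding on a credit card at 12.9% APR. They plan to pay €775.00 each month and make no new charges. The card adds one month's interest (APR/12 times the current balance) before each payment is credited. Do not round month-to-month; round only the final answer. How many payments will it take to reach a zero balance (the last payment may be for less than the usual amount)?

Monthly rate r = 12.9%/12 = 1.075% = 0.01075.
Recurrence: B ← B·(1+r) − €775.00.
Month 1: interest €33.87; balance after payment €2,409.98.
Month 2: interest €25.91; balance after payment €1,660.89.
Month 3: interest €17.85; balance after payment €903.75.
Month 4: interest €9.72; balance after payment €138.46.
Month 5: interest €1.49; balance after payment €0.00.

5 months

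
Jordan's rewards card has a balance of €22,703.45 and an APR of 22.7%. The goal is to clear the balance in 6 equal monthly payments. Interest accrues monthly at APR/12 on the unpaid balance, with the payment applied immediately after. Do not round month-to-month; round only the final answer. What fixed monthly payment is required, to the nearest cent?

€4,038.35

Monthly rate r = 22.7%/12 = 1.89167% = 0.0189167.
Level-payment amortization: P = B₀·r / (1 − (1+r)^(−n)) = 22703.45·0.0189167 / (1 − 1.01892^(−6)).
Denominator 1 − (1+r)^(−6) = 0.106348882.
P = 429.474 / 0.106348882 ≈ 4038.35.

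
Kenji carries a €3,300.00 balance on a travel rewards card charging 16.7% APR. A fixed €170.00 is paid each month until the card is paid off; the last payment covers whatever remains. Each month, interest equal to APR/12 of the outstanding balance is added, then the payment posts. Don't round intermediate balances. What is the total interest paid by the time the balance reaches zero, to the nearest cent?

€573.74

Monthly rate r = 16.7%/12 = 1.39167% = 0.0139167.
Payoff takes n = ⌈−ln(1 − rB₀/P)/ln(1+r)⌉ = ⌈22.786⌉ = 23 payments; the last is €133.74.
Total paid = 22·€170.00 + €133.74 = €3,873.74.
Total interest = total paid − principal = €3,873.74 − €3,300.00 = €573.74.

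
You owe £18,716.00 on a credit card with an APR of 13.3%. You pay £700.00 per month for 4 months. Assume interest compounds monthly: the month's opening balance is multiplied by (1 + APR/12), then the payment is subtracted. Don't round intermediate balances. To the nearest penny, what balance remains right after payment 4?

Monthly rate r = 13.3%/12 = 1.10833% = 0.0110833.
Each month: B ← B·(1+r) − £700.00.
Month 1: interest £207.44; balance after payment £18,223.44.
Month 2: interest £201.98; balance after payment £17,725.41.
Month 3: interest £196.46; balance after payment £17,221.87.
Month 4: interest £190.88; balance after payment £16,712.74.

£16,712.74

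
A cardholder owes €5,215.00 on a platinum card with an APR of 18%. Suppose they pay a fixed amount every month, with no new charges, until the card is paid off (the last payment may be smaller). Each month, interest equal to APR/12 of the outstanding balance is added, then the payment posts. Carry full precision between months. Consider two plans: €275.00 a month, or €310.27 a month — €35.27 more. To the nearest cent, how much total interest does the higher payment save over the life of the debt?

€128.10

Monthly rate r = 18%/12 = 1.5% = 0.015.
At €275.00/mo: n = ⌈−ln(1 − rB₀/P)/ln(1+r)⌉ = 23 payments (last €132.77); total interest = total paid − €5,215.00 = €967.77.
At €310.27/mo: 20 payments (last €159.54); total interest €839.67.
Interest saved = €967.77 − €839.67 = €128.10.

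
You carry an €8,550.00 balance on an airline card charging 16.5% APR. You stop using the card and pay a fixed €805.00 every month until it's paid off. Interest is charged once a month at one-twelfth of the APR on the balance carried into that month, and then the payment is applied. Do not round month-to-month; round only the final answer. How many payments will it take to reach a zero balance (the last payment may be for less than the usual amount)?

12 months

Monthly rate r = 16.5%/12 = 1.375% = 0.01375.
Recurrence: B ← B·(1+r) − €805.00.
Month 1: interest €117.56; balance after payment €7,862.56.
Month 2: interest €108.11; balance after payment €7,165.67.
Closed form: n = −ln(1 − rB₀/P)/ln(1+r) = −ln(0.85396)/ln(1.01375) ≈ 11.560, so the balance reaches zero during payment 12.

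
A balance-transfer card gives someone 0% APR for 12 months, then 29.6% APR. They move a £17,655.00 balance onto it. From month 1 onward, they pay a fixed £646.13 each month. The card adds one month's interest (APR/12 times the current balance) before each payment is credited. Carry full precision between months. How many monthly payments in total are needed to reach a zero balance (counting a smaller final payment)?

32 months

Promo months 1–12 at r₀ = 0%/12 = 0; months 13+ at r₁ = 29.6%/12 = 0.0246667.
After month 12 (no interest yet): B = £17,655.00 − 12·£646.13 = £9,901.44.
Then at r₁ with £646.13/mo: n₂ = −ln(1 − r₁·B/P)/ln(1+r₁) ≈ 19.49 → 20 more payments.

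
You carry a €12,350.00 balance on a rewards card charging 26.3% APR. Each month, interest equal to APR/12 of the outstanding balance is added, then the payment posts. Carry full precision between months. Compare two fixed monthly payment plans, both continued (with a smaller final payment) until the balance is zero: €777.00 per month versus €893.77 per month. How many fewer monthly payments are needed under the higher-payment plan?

3 fewer payments

Monthly rate r = 26.3%/12 = 2.19167% = 0.0219167.
At €777.00/mo: n = ⌈−ln(1 − rB₀/P)/ln(1+r)⌉ = 20 payments (last €586.98); total interest = total paid − €12,350.00 = €2,999.98.
At €893.77/mo: 17 payments (last €573.77); total interest €2,524.09.
Payments saved = 20 − 17 = 3.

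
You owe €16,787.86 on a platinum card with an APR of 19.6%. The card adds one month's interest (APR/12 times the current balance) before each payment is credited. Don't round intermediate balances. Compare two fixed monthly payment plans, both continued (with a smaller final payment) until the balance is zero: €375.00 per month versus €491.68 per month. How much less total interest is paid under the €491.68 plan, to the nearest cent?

Monthly rate r = 19.6%/12 = 1.63333% = 0.0163333.
At €375.00/mo: n = ⌈−ln(1 − rB₀/P)/ln(1+r)⌉ = 82 payments (last €34.81); total interest = total paid − €16,787.86 = €13,621.95.
At €491.68/mo: 51 payments (last €172.68); total interest €7,968.82.
Interest saved = €13,621.95 − €7,968.82 = €5,653.13.

€5,653.13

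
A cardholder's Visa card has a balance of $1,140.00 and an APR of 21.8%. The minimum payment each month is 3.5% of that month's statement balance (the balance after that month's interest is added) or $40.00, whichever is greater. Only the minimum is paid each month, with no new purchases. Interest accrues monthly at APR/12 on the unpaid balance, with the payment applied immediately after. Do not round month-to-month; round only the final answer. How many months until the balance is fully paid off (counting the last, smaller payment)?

41 months

Monthly rate r = 21.8%/12 = 1.81667% = 0.0181667.
While 3.5% of the post-interest balance exceeds $40.00, each month B ← (B·(1+r))·(1 − 0.035), i.e. B shrinks by the factor (1+r)·0.965 = 0.98253.
This holds for months 1–1. Entering month 2 the balance is $1,120.09; 3.5% of the post-interest balance is now below $40.00, so the flat $40.00 minimum applies from here.
From month 2 a fixed $40.00 at rate r clears $1,120.09 in 40 more payments. Total: 1 + 40 = 41 months.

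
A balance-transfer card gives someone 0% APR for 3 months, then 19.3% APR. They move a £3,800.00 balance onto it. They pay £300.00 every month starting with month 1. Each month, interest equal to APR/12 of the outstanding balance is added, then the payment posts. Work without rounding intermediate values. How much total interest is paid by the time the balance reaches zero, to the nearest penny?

£277.77

Promo months 1–3 at r₀ = 0%/12 = 0; months 4+ at r₁ = 19.3%/12 = 0.0160833.
After month 3 (no interest yet): B = £3,800.00 − 3·£300.00 = £2,900.00.
Then at r₁ with £300.00/mo: n₂ = −ln(1 − r₁·B/P)/ln(1+r₁) ≈ 10.59 → 11 more payments.
Total paid = 13·£300.00 + £177.77 = £4,077.77; interest = £4,077.77 − £3,800.00 = £277.77.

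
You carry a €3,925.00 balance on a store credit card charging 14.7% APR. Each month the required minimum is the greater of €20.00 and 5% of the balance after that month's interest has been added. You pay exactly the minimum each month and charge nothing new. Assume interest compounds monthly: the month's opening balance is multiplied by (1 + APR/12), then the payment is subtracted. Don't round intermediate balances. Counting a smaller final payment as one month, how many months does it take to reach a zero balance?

Monthly rate r = 14.7%/12 = 1.225% = 0.01225.
While 5% of the post-interest balance exceeds €20.00, each month B ← (B·(1+r))·(1 − 0.05), i.e. B shrinks by the factor (1+r)·0.95 = 0.96164.
This holds for months 1–59. Entering month 60 the balance is €390.40; 5% of the post-interest balance is now below €20.00, so the flat €20.00 minimum applies from here.
From month 60 a fixed €20.00 at rate r clears €390.40 in 23 more payments. Total: 59 + 23 = 82 months.

82 months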